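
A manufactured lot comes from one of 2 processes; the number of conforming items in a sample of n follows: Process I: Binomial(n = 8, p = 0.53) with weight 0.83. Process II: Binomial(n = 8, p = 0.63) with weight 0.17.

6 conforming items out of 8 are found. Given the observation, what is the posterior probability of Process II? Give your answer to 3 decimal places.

0.264

Apply Bayes' rule: the posterior for each component is proportional to its prior times its likelihood at x.
Evaluate each component's likelihood at the observed value:
  L_I = C(8,6)·0.53^6·0.47^2 = 28·0.0221644·0.2209 = 0.137091
  L_II = C(8,6)·0.63^6·0.37^2 = 28·0.0625235·0.1369 = 0.239665
Multiply by the mixture weights:
  w_I·L_I = 0.83 × 0.137091 = 0.113786
  w_II·L_II = 0.17 × 0.239665 = 0.0407431
Denominator: 0.113786 + 0.0407431 = 0.154529
P(Process II | 6 conforming items out of 8) = 0.0407431 / 0.154529 ≈ 0.264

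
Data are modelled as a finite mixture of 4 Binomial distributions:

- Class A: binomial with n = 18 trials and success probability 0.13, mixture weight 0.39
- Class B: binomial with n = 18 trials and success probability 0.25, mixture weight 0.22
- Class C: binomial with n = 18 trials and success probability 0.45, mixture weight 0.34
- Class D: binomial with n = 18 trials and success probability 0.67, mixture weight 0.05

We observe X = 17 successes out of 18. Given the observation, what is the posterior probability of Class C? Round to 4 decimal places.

0.0129

Posterior ∝ prior × likelihood, so P(k | x) ∝ π_k f_k(x); normalise over all components.
Binomial probabilities:
  f_A = 1.35466e-14
  f_B = 7.85803e-10
  f_C = 1.25964e-05
  f_D = 0.00656233
Unnormalised posteriors:
  π_A·f_A = 0.39 × 1.35466e-14 = 5.28316e-15
  π_B·f_B = 0.22 × 7.85803e-10 = 1.72877e-10
  π_C·f_C = 0.34 × 1.25964e-05 = 4.28279e-06
  π_D·f_D = 0.05 × 0.00656233 = 0.000328117
Denominator: 5.28316e-15 + 1.72877e-10 + 4.28279e-06 + 0.000328117 = 0.000332399
P(Class C | 17 successes out of 18) ≈ 0.0129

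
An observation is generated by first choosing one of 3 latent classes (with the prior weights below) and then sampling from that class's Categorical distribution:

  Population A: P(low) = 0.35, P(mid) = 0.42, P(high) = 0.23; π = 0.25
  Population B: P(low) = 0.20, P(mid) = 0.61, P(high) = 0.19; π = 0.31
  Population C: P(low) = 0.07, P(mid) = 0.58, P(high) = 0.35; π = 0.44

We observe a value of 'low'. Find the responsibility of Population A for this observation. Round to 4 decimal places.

The responsibility of component k is π_k f_k(x) divided by Σ_j π_j f_j(x).
Component likelihoods at x = 'low':
  L_A = P(low | comp) = 0.35
  L_B = P(low | comp) = 0.20
  L_C = P(low | comp) = 0.07
Unnormalised posteriors:
  π_A·L_A = 0.25 × 0.35 = 0.0875
  π_B·L_B = 0.31 × 0.2 = 0.062
  π_C·L_C = 0.44 × 0.07 = 0.0308
Marginal: 0.0875 + 0.062 + 0.0308 = 0.1803
P(Population A | x) = 0.0875 / 0.1803 ≈ 0.4853

0.4853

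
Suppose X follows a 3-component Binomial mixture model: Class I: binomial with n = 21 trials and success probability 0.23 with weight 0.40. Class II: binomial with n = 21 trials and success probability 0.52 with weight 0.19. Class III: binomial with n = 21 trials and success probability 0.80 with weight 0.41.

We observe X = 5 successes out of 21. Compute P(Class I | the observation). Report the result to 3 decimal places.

Posterior ∝ prior × likelihood, so P(k | x) ∝ P(Z=k) f_k(x); normalise over all components.
Component likelihoods at x = 5 successes out of 21:
  f_I = 0.200002
  f_II = 0.00614355
  f_III = 4.36991e-08
Prior × likelihood for each component:
  P(Z=I)·f_I = 0.40 × 0.200002 = 0.0800007
  P(Z=II)·f_II = 0.19 × 0.00614355 = 0.00116728
  P(Z=III)·f_III = 0.41 × 4.36991e-08 = 1.79166e-08
Marginal: 0.0800007 + 0.00116728 + 1.79166e-08 = 0.081168
P(Class I | x) ≈ 0.986

0.986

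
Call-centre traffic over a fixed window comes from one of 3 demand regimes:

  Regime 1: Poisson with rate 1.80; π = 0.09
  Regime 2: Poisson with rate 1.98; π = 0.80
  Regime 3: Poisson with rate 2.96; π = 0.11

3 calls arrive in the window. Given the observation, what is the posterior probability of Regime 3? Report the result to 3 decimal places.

Apply Bayes' rule: the posterior for each component is proportional to its prior times its likelihood at x.
Component likelihoods at x = 3 calls:
  L_1 = e^(−1.80)·1.80^3/3! = 0.160671
  L_2 = e^(−1.98)·1.98^3/3! = 0.178625
  L_3 = e^(−2.96)·2.96^3/3! = 0.223982
Unnormalised posteriors:
  P(Z=1)·L_1 = 0.09 × 0.160671 = 0.0144603
  P(Z=2)·L_2 = 0.80 × 0.178625 = 0.1429
  P(Z=3)·L_3 = 0.11 × 0.223982 = 0.024638
Marginal: 0.0144603 + 0.1429 + 0.024638 = 0.181998
So the posterior for Regime 3 is 0.024638 / 0.181998 ≈ 0.135.

0.135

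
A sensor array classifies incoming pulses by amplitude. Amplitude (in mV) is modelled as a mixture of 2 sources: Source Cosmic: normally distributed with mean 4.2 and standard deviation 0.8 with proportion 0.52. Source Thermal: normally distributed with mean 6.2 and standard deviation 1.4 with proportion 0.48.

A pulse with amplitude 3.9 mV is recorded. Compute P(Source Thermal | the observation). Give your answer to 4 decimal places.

0.1280

Posterior ∝ prior × likelihood, so P(k | x) ∝ w_k f_k(x); normalise over all components.
Evaluate each component's likelihood at the observed value:
  f_Cosmic = (1/(0.8·√(2π)))·exp(−(3.9−4.2)²/(2·0.8²)) = 0.498678·exp(-0.07031) = 0.464819
  f_Thermal = (1/(1.4·√(2π)))·exp(−(3.9−6.2)²/(2·1.4²)) = 0.284959·exp(-1.34949) = 0.0739105
Unnormalised posteriors:
  w_Cosmic·f_Cosmic = 0.52 × 0.464819 = 0.241706
  w_Thermal·f_Thermal = 0.48 × 0.0739105 = 0.035477
Denominator: 0.241706 + 0.035477 = 0.277183
P(Source Thermal | x) = 0.035477 / 0.277183 ≈ 0.1280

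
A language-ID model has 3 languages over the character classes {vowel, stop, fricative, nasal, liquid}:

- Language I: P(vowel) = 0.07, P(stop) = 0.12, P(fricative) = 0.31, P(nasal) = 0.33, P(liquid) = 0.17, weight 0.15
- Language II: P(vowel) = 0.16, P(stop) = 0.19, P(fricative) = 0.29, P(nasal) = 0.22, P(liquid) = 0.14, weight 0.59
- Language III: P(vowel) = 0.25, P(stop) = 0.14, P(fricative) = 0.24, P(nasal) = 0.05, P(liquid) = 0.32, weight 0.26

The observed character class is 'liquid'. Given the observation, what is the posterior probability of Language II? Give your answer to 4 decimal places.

Posterior ∝ prior × likelihood, so P(k | x) ∝ P(Z=k) f_k(x); normalise over all components.
Component likelihoods at x = 'liquid':
  L_I = 0.17
  L_II = 0.14
  L_III = 0.32
Prior × likelihood for each component:
  P(Z=I)·L_I = 0.15 × 0.17 = 0.0255
  P(Z=II)·L_II = 0.59 × 0.14 = 0.0826
  P(Z=III)·L_III = 0.26 × 0.32 = 0.0832
Marginal: 0.0255 + 0.0826 + 0.0832 = 0.1913
Responsibility of Language II: 0.0826 / 0.1913 ≈ 0.4318

0.4318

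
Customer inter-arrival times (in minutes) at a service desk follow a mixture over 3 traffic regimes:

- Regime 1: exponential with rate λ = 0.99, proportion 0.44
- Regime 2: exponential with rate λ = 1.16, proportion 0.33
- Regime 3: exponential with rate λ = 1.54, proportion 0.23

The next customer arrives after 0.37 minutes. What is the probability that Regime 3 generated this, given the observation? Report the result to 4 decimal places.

0.2666

Apply Bayes' rule: the posterior for each component is proportional to its prior times its likelihood at x.
Exponential densities:
  f_1 = 0.99·e^(−0.99·0.37) = 0.99·e^(−0.3663) = 0.686362
  f_2 = 1.16·e^(−1.16·0.37) = 1.16·e^(−0.4292) = 0.755194
  f_3 = 1.54·e^(−1.54·0.37) = 1.54·e^(−0.5698) = 0.871083
Prior × likelihood for each component:
  π_1·f_1 = 0.44 × 0.686362 = 0.301999
  π_2·f_2 = 0.33 × 0.755194 = 0.249214
  π_3·f_3 = 0.23 × 0.871083 = 0.200349
Marginal: 0.301999 + 0.249214 + 0.200349 = 0.751563
So the posterior for Regime 3 is 0.200349 / 0.751563 ≈ 0.2666.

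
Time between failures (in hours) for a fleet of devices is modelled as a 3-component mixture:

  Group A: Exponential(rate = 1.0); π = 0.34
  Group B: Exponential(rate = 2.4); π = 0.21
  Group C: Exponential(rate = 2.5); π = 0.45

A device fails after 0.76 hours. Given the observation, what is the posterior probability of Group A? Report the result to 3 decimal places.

Apply Bayes' rule: the posterior for each component is proportional to its prior times its likelihood at x.
Component likelihoods at x = 0.76 hours:
  p_A = 1.0·e^(−1.0·0.76) = 1.0·e^(−0.7600) = 0.467666
  p_B = 2.4·e^(−2.4·0.76) = 2.4·e^(−1.8240) = 0.387309
  p_C = 2.5·e^(−2.5·0.76) = 2.5·e^(−1.9000) = 0.373922
Unnormalised posteriors:
  π_A·p_A = 0.34 × 0.467666 = 0.159007
  π_B·p_B = 0.21 × 0.387309 = 0.081335
  π_C·p_C = 0.45 × 0.373922 = 0.168265
Denominator: 0.159007 + 0.081335 + 0.168265 = 0.408606
P(Group A | the observation) ≈ 0.389

0.389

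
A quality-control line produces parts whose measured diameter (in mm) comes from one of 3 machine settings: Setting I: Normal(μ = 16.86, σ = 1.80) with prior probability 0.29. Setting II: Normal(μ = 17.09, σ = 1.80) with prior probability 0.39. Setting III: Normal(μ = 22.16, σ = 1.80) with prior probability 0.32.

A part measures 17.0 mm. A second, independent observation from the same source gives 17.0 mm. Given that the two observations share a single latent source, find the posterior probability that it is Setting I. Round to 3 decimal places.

The responsibility of component k is π_k f_k(x) divided by Σ_j π_j f_j(x).
Since both observations come from the same component, the likelihood for component k is f_k(x₁)·f_k(x₂).
  p_I = [0.220965] × [0.220965] = 0.0488256
  p_II = [0.221358] × [0.221358] = 0.0489992
  p_III = [0.00364057] × [0.00364057] = 1.32538e-05
Weight by the priors:
  π_I·p_I = 0.29 × 0.0488256 = 0.0141594
  π_II·p_II = 0.39 × 0.0489992 = 0.0191097
  π_III·p_III = 0.32 × 1.32538e-05 = 4.24121e-06
Marginal: 0.0141594 + 0.0191097 + 4.24121e-06 = 0.0332734
So the posterior for Setting I is 0.0141594 / 0.0332734 ≈ 0.426.

0.426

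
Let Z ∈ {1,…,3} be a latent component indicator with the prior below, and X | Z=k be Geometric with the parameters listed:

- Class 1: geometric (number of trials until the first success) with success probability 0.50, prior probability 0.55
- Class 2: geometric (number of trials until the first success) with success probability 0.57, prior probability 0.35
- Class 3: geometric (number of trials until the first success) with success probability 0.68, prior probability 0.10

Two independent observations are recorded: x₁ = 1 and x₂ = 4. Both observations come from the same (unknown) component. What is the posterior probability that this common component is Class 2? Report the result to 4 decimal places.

P(component k | x) = w_k·f_k(x) / marginal(x), where marginal(x) = Σ_j w_j·f_j(x).
Since both observations come from the same component, the likelihood for component k is f_k(x₁)·f_k(x₂).
  f_1 = [0.50·(1−0.50)^0 = 0.50·1 = 0.5] × [0.0625] = 0.03125
  f_2 = [0.57·(1−0.57)^0 = 0.57·1 = 0.57] × [0.045319] = 0.0258318
  f_3 = [0.68·(1−0.68)^0 = 0.68·1 = 0.68] × [0.0222822] = 0.0151519
Unnormalised posteriors:
  w_1·f_1 = 0.55 × 0.03125 = 0.0171875
  w_2·f_2 = 0.35 × 0.0258318 = 0.00904114
  w_3·f_3 = 0.10 × 0.0151519 = 0.00151519
Evidence: 0.0171875 + 0.00904114 + 0.00151519 = 0.0277438
Responsibility of Class 2: 0.00904114 / 0.0277438 ≈ 0.3259

0.3259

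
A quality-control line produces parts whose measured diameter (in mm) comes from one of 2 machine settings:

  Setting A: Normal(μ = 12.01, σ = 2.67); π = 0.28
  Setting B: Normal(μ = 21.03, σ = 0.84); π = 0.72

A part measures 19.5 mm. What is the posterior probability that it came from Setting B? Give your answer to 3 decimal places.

The responsibility of component k is π_k f_k(x) divided by Σ_j π_j f_j(x).
Component likelihoods at x = 19.5 mm:
  L_A = (1/(2.67·√(2π)))·exp(−(19.5−12.01)²/(2·2.67²)) = 0.149417·exp(-3.93470) = 0.00292134
  L_B = (1/(0.84·√(2π)))·exp(−(19.5−21.03)²/(2·0.84²)) = 0.474931·exp(-1.65880) = 0.0904113
Unnormalised posteriors:
  π_A·L_A = 0.28 × 0.00292134 = 0.000817976
  π_B·L_B = 0.72 × 0.0904113 = 0.0650961
Sum: 0.000817976 + 0.0650961 = 0.0659141
P(Setting B | x) = 0.0650961 / 0.0659141 ≈ 0.988

0.988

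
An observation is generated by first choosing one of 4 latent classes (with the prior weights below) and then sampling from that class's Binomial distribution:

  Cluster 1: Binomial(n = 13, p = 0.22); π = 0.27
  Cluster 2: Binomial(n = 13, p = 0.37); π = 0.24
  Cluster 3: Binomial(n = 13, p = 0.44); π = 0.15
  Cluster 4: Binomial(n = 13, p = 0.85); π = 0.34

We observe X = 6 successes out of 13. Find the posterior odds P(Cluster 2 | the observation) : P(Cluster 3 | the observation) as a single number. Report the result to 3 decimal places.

1.290

Since P(k|x) ∝ w_k f_k(x), the posterior odds are w_i f_i(x) / (w_j f_j(x)).
Evaluate each component's likelihood at the observed value:
  f_1 = 0.0341756
  f_2 = 0.173425
  f_3 = 0.215055
  f_4 = 0.00110578
Posterior odds = (w_2·f_2) / (w_3·f_3) = (0.24·0.173425) / (0.15·0.215055) = 0.041622 / 0.0322582 ≈ 1.290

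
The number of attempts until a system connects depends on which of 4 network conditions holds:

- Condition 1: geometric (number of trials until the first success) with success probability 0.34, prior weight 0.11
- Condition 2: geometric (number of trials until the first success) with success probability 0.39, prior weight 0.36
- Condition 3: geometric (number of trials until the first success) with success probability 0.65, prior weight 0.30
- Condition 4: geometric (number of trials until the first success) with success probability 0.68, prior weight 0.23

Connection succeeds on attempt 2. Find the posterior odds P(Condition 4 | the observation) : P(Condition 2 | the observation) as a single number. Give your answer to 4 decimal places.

0.5844

The posterior odds equal the prior odds times the likelihood ratio: (w_i/w_j)·(f_i(x)/f_j(x)).
Geometric probabilities:
  f_1 = 0.34·(1−0.34)^1 = 0.34·0.66 = 0.2244
  f_2 = 0.39·(1−0.39)^1 = 0.39·0.61 = 0.2379
  f_3 = 0.65·(1−0.65)^1 = 0.65·0.35 = 0.2275
  f_4 = 0.68·(1−0.68)^1 = 0.68·0.32 = 0.2176
0.050048 / 0.085644 ≈ 0.5844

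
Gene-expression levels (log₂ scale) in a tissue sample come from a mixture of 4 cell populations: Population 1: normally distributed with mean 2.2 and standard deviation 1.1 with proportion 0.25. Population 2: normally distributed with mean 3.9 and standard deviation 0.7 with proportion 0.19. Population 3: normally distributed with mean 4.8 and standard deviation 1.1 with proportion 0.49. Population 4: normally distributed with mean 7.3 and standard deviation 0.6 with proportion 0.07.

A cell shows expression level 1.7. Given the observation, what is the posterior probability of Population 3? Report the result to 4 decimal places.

0.0390

Posterior ∝ prior × likelihood, so P(k | x) ∝ P(Z=k) f_k(x); normalise over all components.
Normal densities:
  f_1 = (1/(1.1·√(2π)))·exp(−(1.7−2.2)²/(2·1.1²)) = 0.362675·exp(-0.10331) = 0.327079
  f_2 = (1/(0.7·√(2π)))·exp(−(1.7−3.9)²/(2·0.7²)) = 0.569918·exp(-4.93878) = 0.00408253
  f_3 = (1/(1.1·√(2π)))·exp(−(1.7−4.8)²/(2·1.1²)) = 0.362675·exp(-3.97107) = 0.00683757
  f_4 = (1/(0.6·√(2π)))·exp(−(1.7−7.3)²/(2·0.6²)) = 0.664904·exp(-43.55556) = 8.06903e-20
Weight by the priors:
  P(Z=1)·f_1 = 0.25 × 0.327079 = 0.0817697
  P(Z=2)·f_2 = 0.19 × 0.00408253 = 0.00077568
  P(Z=3)·f_3 = 0.49 × 0.00683757 = 0.00335041
  P(Z=4)·f_4 = 0.07 × 8.06903e-20 = 5.64832e-21
Denominator: 0.0817697 + 0.00077568 + 0.00335041 + 5.64832e-21 = 0.0858958
P(Population 3 | 1.7) = 0.00335041 / 0.0858958 ≈ 0.0390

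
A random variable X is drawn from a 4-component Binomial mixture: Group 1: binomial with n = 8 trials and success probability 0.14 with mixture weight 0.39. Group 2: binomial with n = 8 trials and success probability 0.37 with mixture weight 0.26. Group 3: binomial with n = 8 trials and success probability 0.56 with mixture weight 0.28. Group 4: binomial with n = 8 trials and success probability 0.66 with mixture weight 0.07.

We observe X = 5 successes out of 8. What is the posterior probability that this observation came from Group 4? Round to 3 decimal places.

The responsibility of component k is π_k f_k(x) divided by Σ_j π_j f_j(x).
Evaluate each component's likelihood at the observed value:
  f_1 = 0.00191568
  f_2 = 0.0970998
  f_3 = 0.262716
  f_4 = 0.275641
Unnormalised posteriors:
  π_1·f_1 = 0.39 × 0.00191568 = 0.000747116
  π_2·f_2 = 0.26 × 0.0970998 = 0.0252459
  π_3·f_3 = 0.28 × 0.262716 = 0.0735604
  π_4·f_4 = 0.07 × 0.275641 = 0.0192949
Normaliser: 0.000747116 + 0.0252459 + 0.0735604 + 0.0192949 = 0.118848
So the posterior for Group 4 is 0.0192949 / 0.118848 ≈ 0.162.

0.162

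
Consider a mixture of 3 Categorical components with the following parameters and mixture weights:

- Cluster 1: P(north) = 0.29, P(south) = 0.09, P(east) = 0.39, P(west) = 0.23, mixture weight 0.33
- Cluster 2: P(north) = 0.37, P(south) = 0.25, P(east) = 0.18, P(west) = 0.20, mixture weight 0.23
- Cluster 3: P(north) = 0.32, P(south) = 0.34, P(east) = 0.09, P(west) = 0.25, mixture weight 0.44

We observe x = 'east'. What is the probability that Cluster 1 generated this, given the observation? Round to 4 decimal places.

Apply Bayes' rule: the posterior for each component is proportional to its prior times its likelihood at x.
Evaluate each component's likelihood at the observed value:
  p_1 = 0.39
  p_2 = 0.18
  p_3 = 0.09
Weight by the priors:
  P(Z=1)·p_1 = 0.33 × 0.39 = 0.1287
  P(Z=2)·p_2 = 0.23 × 0.18 = 0.0414
  P(Z=3)·p_3 = 0.44 × 0.09 = 0.0396
Evidence: 0.1287 + 0.0414 + 0.0396 = 0.2097
P(Cluster 1 | the observation) ≈ 0.6137

0.6137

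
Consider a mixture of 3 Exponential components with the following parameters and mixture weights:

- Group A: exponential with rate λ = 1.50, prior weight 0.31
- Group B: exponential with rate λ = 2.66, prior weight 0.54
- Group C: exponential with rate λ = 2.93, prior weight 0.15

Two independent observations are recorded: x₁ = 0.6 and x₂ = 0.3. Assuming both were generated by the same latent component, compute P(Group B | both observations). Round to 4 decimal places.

0.5609

The responsibility of component k is w_k f_k(x) divided by Σ_j w_j f_j(x).
Since both observations come from the same component, the likelihood for component k is f_k(x₁)·f_k(x₂).
  f_A = [1.50·e^(−1.50·0.6) = 1.50·e^(−0.9000) = 0.609854] × [0.956442] = 0.583291
  f_B = [2.66·e^(−2.66·0.6) = 2.66·e^(−1.5960) = 0.539197] × [1.19761] = 0.645747
  f_C = [2.93·e^(−2.93·0.6) = 2.93·e^(−1.7580) = 0.505101] × [1.21653] = 0.61447
Multiply by the mixture weights:
  w_A·f_A = 0.31 × 0.583291 = 0.18082
  w_B·f_B = 0.54 × 0.645747 = 0.348703
  w_C·f_C = 0.15 × 0.61447 = 0.0921705
Normaliser: 0.18082 + 0.348703 + 0.0921705 = 0.621694
P(Group B | data) ≈ 0.5609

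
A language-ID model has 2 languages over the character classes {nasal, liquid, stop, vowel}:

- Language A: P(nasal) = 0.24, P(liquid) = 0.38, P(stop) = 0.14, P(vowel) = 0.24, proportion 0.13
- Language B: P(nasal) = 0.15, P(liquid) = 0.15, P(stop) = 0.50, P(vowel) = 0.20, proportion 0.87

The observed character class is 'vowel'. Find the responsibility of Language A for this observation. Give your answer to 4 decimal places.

Posterior ∝ prior × likelihood, so P(k | x) ∝ P(Z=k) f_k(x); normalise over all components.
Categorical probabilities:
  L_A = 0.24
  L_B = 0.2
Multiply by the mixture weights:
  P(Z=A)·L_A = 0.13 × 0.24 = 0.0312
  P(Z=B)·L_B = 0.87 × 0.2 = 0.174
Denominator: 0.0312 + 0.174 = 0.2052
P(Language A | the observation) ≈ 0.1520

0.1520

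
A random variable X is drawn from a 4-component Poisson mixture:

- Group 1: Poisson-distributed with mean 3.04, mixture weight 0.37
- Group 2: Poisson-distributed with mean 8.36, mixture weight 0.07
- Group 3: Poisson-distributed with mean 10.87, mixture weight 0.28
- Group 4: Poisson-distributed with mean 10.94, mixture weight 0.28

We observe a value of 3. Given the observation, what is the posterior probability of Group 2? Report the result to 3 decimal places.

0.018

Apply Bayes' rule: the posterior for each component is proportional to its prior times its likelihood at x.
Poisson probabilities:
  f_1 = e^(−3.04)·3.04^3/3! = 0.223983
  f_2 = e^(−8.36)·8.36^3/3! = 0.0227911
  f_3 = e^(−10.87)·10.87^3/3! = 0.00407152
  f_4 = e^(−10.94)·10.94^3/3! = 0.00387007
Unnormalised posteriors:
  w_1·f_1 = 0.37 × 0.223983 = 0.0828736
  w_2·f_2 = 0.07 × 0.0227911 = 0.00159538
  w_3·f_3 = 0.28 × 0.00407152 = 0.00114003
  w_4·f_4 = 0.28 × 0.00387007 = 0.00108362
Sum: 0.0828736 + 0.00159538 + 0.00114003 + 0.00108362 = 0.0866926
P(Group 2 | data) ≈ 0.018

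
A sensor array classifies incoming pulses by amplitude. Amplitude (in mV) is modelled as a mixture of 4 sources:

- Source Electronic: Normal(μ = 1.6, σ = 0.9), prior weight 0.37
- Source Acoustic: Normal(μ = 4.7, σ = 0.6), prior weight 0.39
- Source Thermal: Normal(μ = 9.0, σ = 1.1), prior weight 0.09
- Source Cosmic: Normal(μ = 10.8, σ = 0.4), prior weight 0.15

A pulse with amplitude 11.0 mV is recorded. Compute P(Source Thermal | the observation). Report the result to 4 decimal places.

Posterior ∝ prior × likelihood, so P(k | x) ∝ π_k f_k(x); normalise over all components.
Component likelihoods at x = 11.0 mV:
  p_Electronic = (1/(0.9·√(2π)))·exp(−(11.0−1.6)²/(2·0.9²)) = 0.443269·exp(-54.54321) = 9.09604e-25
  p_Acoustic = (1/(0.6·√(2π)))·exp(−(11.0−4.7)²/(2·0.6²)) = 0.664904·exp(-55.12500) = 7.62563e-25
  p_Thermal = (1/(1.1·√(2π)))·exp(−(11.0−9.0)²/(2·1.1²)) = 0.362675·exp(-1.65289) = 0.0694505
  p_Cosmic = (1/(0.4·√(2π)))·exp(−(11.0−10.8)²/(2·0.4²)) = 0.997356·exp(-0.12500) = 0.880163
Unnormalised posteriors:
  π_Electronic·p_Electronic = 0.37 × 9.09604e-25 = 3.36554e-25
  π_Acoustic·p_Acoustic = 0.39 × 7.62563e-25 = 2.97399e-25
  π_Thermal·p_Thermal = 0.09 × 0.0694505 = 0.00625054
  π_Cosmic·p_Cosmic = 0.15 × 0.880163 = 0.132024
Denominator: 3.36554e-25 + 2.97399e-25 + 0.00625054 + 0.132024 = 0.138275
P(Source Thermal | data) = 0.00625054 / 0.138275 ≈ 0.0452

0.0452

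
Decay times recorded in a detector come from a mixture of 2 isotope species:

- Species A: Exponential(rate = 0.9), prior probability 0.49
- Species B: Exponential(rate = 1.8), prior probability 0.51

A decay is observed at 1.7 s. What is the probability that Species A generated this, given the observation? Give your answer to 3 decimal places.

0.689

Posterior ∝ prior × likelihood, so P(k | x) ∝ π_k f_k(x); normalise over all components.
Exponential densities:
  p_A = 0.194882
  p_B = 0.0843979
Unnormalised posteriors:
  π_A·p_A = 0.49 × 0.194882 = 0.0954922
  π_B·p_B = 0.51 × 0.0843979 = 0.0430429
Marginal: 0.0954922 + 0.0430429 = 0.138535
P(Species A | 1.7 s) ≈ 0.689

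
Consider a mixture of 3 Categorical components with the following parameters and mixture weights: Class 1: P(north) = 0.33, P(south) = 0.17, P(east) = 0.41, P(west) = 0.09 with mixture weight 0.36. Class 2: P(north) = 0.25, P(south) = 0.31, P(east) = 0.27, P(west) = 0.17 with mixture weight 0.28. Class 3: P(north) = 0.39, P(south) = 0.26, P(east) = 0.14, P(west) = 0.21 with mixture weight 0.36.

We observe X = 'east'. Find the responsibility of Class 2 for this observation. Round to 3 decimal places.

The responsibility of component k is P(Z=k) f_k(x) divided by Σ_j P(Z=j) f_j(x).
Component likelihoods at x = 'east':
  L_1 = 0.41
  L_2 = 0.27
  L_3 = 0.14
Multiply by the mixture weights:
  P(Z=1)·L_1 = 0.36 × 0.41 = 0.1476
  P(Z=2)·L_2 = 0.28 × 0.27 = 0.0756
  P(Z=3)·L_3 = 0.36 × 0.14 = 0.0504
Denominator: 0.1476 + 0.0756 + 0.0504 = 0.2736
Responsibility of Class 2: 0.0756 / 0.2736 ≈ 0.276

0.276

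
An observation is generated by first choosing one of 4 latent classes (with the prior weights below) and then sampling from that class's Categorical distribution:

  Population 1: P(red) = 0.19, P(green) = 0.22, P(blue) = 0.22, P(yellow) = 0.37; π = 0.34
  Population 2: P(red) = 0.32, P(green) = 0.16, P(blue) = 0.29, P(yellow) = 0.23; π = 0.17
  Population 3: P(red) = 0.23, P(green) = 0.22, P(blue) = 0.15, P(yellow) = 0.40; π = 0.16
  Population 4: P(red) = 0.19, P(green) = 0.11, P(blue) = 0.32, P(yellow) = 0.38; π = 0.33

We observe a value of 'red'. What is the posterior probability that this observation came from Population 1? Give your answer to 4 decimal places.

0.2957

Posterior ∝ prior × likelihood, so P(k | x) ∝ w_k f_k(x); normalise over all components.
Component likelihoods at x = 'red':
  p_1 = 0.19
  p_2 = 0.32
  p_3 = 0.23
  p_4 = 0.19
Weight by the priors:
  w_1·p_1 = 0.34 × 0.19 = 0.0646
  w_2·p_2 = 0.17 × 0.32 = 0.0544
  w_3·p_3 = 0.16 × 0.23 = 0.0368
  w_4·p_4 = 0.33 × 0.19 = 0.0627
Evidence: 0.0646 + 0.0544 + 0.0368 + 0.0627 = 0.2185
P(Population 1 | data) ≈ 0.2957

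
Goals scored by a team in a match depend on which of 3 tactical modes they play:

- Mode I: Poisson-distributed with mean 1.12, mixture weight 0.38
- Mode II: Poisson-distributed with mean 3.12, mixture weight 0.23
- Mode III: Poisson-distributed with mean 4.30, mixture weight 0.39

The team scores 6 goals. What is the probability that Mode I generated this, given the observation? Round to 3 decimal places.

Apply Bayes' rule: the posterior for each component is proportional to its prior times its likelihood at x.
Poisson probabilities:
  p_I = 0.00089447
  p_II = 0.0565713
  p_III = 0.119127
Multiply by the mixture weights:
  w_I·p_I = 0.38 × 0.00089447 = 0.000339899
  w_II·p_II = 0.23 × 0.0565713 = 0.0130114
  w_III·p_III = 0.39 × 0.119127 = 0.0464597
Denominator: 0.000339899 + 0.0130114 + 0.0464597 = 0.059811
So the posterior for Mode I is 0.000339899 / 0.059811 ≈ 0.006.

0.006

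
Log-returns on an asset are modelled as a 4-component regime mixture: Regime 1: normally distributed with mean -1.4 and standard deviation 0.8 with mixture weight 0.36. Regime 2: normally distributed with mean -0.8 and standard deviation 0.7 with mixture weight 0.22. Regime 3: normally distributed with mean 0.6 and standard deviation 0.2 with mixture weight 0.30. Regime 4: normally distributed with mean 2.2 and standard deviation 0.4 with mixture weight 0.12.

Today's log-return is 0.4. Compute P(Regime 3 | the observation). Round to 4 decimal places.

Apply Bayes' rule: the posterior for each component is proportional to its prior times its likelihood at x.
Normal densities:
  f_1 = 0.0396746
  f_2 = 0.131119
  f_3 = 1.20985
  f_4 = 3.99594e-05
Weight by the priors:
  π_1·f_1 = 0.36 × 0.0396746 = 0.0142828
  π_2·f_2 = 0.22 × 0.131119 = 0.0288461
  π_3·f_3 = 0.30 × 1.20985 = 0.362956
  π_4·f_4 = 0.12 × 3.99594e-05 = 4.79512e-06
Denominator: 0.0142828 + 0.0288461 + 0.362956 + 4.79512e-06 = 0.40609
P(Regime 3 | the observation) ≈ 0.8938

0.8938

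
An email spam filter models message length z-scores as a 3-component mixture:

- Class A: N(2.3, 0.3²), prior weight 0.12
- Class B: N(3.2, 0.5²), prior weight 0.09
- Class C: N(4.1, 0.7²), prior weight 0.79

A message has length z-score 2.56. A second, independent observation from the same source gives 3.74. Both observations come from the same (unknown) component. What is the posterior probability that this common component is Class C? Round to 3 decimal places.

By Bayes' theorem, P(k | x) = π_k f_k(x) / Σ_j π_j f_j(x).
Since both observations come from the same component, the likelihood for component k is f_k(x₁)·f_k(x₂).
  p_A = [0.913455] × [1.32043e-05] = 1.20616e-05
  p_B = [0.351695] × [0.445307] = 0.156612
  p_C = [0.050678] × [0.49932] = 0.0253045
Multiply by the mixture weights:
  π_A·p_A = 0.12 × 1.20616e-05 = 1.44739e-06
  π_B·p_B = 0.09 × 0.156612 = 0.0140951
  π_C·p_C = 0.79 × 0.0253045 = 0.0199906
Evidence: 1.44739e-06 + 0.0140951 + 0.0199906 = 0.0340871
Responsibility of Class C: 0.0199906 / 0.0340871 ≈ 0.586

0.586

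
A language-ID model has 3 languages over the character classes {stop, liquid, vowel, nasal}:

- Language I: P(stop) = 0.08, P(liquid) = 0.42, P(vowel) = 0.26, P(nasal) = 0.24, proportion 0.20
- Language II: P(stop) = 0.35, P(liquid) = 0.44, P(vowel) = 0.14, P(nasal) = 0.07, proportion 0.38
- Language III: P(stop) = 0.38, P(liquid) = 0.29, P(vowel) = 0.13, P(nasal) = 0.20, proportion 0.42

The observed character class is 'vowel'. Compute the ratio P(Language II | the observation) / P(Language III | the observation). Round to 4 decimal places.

The posterior odds equal the prior odds times the likelihood ratio: (π_i/π_j)·(f_i(x)/f_j(x)).
Evaluate each component's likelihood at the observed value:
  p_I = P(vowel | comp) = 0.26
  p_II = P(vowel | comp) = 0.14
  p_III = P(vowel | comp) = 0.13
Odds = (0.38/0.42) × (0.14/0.13) = 0.904762 × 1.07692 ≈ 0.9744

0.9744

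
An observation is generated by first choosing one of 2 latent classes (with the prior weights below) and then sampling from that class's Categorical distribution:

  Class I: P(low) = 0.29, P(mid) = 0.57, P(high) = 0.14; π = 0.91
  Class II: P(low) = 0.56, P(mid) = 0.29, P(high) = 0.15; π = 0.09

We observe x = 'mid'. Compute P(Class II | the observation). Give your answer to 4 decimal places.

P(component k | x) = w_k·f_k(x) / marginal(x), where marginal(x) = Σ_j w_j·f_j(x).
Component likelihoods at x = 'mid':
  L_I = P(mid | comp) = 0.57
  L_II = P(mid | comp) = 0.29
Unnormalised posteriors:
  w_I·L_I = 0.91 × 0.57 = 0.5187
  w_II·L_II = 0.09 × 0.29 = 0.0261
Denominator: 0.5187 + 0.0261 = 0.5448
So the posterior for Class II is 0.0261 / 0.5448 ≈ 0.0479.

0.0479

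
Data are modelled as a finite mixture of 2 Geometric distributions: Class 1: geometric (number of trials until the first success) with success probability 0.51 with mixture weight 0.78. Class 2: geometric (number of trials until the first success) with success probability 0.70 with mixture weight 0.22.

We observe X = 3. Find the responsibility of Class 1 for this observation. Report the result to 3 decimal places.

By Bayes' theorem, P(k | x) = π_k f_k(x) / Σ_j π_j f_j(x).
Evaluate each component's likelihood at the observed value:
  L_1 = 0.51·(1−0.51)^2 = 0.51·0.2401 = 0.122451
  L_2 = 0.70·(1−0.70)^2 = 0.70·0.09 = 0.063
Unnormalised posteriors:
  π_1·L_1 = 0.78 × 0.122451 = 0.0955118
  π_2·L_2 = 0.22 × 0.063 = 0.01386
Denominator: 0.0955118 + 0.01386 = 0.109372
Responsibility of Class 1: 0.0955118 / 0.109372 ≈ 0.873

0.873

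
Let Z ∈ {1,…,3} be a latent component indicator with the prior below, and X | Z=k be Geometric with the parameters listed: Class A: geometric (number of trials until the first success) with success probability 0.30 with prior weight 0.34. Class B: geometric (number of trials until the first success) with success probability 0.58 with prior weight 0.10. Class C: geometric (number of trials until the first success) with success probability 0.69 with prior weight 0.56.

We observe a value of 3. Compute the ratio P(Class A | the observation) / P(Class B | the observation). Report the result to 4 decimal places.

Posterior odds = (π_i f_i(x)) / (π_j f_j(x)); the normalising sum cancels.
Evaluate each component's likelihood at the observed value:
  f_A = 0.30·(1−0.30)^2 = 0.30·0.49 = 0.147
  f_B = 0.58·(1−0.58)^2 = 0.58·0.1764 = 0.102312
  f_C = 0.69·(1−0.69)^2 = 0.69·0.0961 = 0.066309
Odds = (0.34/0.10) × (0.147/0.102312) = 3.4 × 1.43678 ≈ 4.8851

4.8851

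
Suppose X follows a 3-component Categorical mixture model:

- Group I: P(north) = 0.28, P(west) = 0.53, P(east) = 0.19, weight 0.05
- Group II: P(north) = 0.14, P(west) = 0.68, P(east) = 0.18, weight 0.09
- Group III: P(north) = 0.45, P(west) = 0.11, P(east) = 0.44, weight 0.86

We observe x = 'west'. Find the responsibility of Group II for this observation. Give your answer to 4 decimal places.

Apply Bayes' rule: the posterior for each component is proportional to its prior times its likelihood at x.
Component likelihoods at x = 'west':
  f_I = P(west | comp) = 0.53
  f_II = P(west | comp) = 0.68
  f_III = P(west | comp) = 0.11
Unnormalised posteriors:
  w_I·f_I = 0.05 × 0.53 = 0.0265
  w_II·f_II = 0.09 × 0.68 = 0.0612
  w_III·f_III = 0.86 × 0.11 = 0.0946
Normaliser: 0.0265 + 0.0612 + 0.0946 = 0.1823
P(Group II | x) ≈ 0.3357

0.3357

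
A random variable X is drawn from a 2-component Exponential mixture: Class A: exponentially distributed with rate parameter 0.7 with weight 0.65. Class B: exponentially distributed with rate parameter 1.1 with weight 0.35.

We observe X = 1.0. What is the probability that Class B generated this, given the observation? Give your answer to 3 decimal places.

0.362

By Bayes' theorem, P(k | x) = P(Z=k) f_k(x) / Σ_j P(Z=j) f_j(x).
Component likelihoods at x = 1.0:
  f_A = 0.7·e^(−0.7·1.0) = 0.7·e^(−0.7000) = 0.34761
  f_B = 1.1·e^(−1.1·1.0) = 1.1·e^(−1.1000) = 0.366158
Multiply by the mixture weights:
  P(Z=A)·f_A = 0.65 × 0.34761 = 0.225946
  P(Z=B)·f_B = 0.35 × 0.366158 = 0.128155
Denominator: 0.225946 + 0.128155 = 0.354102
Responsibility of Class B: 0.128155 / 0.354102 ≈ 0.362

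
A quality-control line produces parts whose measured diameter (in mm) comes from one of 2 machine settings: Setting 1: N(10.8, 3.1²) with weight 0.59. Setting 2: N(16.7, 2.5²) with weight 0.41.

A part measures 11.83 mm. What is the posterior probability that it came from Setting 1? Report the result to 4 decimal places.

0.8798

Posterior ∝ prior × likelihood, so P(k | x) ∝ π_k f_k(x); normalise over all components.
Evaluate each component's likelihood at the observed value:
  p_1 = 0.12178
  p_2 = 0.023931
Prior × likelihood for each component:
  π_1·p_1 = 0.59 × 0.12178 = 0.0718503
  π_2·p_2 = 0.41 × 0.023931 = 0.0098117
Sum: 0.0718503 + 0.0098117 = 0.081662
So the posterior for Setting 1 is 0.0718503 / 0.081662 ≈ 0.8798.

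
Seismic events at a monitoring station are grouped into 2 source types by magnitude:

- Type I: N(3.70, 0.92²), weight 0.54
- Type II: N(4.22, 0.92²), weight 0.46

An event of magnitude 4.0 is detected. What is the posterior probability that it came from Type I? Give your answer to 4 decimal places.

P(component k | x) = π_k·f_k(x) / marginal(x), where marginal(x) = Σ_j π_j·f_j(x).
Normal densities:
  L_I = 0.41118
  L_II = 0.42141
Weight by the priors:
  π_I·L_I = 0.54 × 0.41118 = 0.222037
  π_II·L_II = 0.46 × 0.42141 = 0.193849
Normaliser: 0.222037 + 0.193849 = 0.415886
P(Type I | x) = 0.222037 / 0.415886 ≈ 0.5339

0.5339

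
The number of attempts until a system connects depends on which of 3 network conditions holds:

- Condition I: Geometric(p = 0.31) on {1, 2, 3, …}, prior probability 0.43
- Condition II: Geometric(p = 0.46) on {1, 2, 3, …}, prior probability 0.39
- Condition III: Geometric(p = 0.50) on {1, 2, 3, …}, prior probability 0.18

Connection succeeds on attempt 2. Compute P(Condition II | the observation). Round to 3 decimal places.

P(component k | x) = π_k·f_k(x) / marginal(x), where marginal(x) = Σ_j π_j·f_j(x).
Geometric probabilities:
  p_I = 0.2139
  p_II = 0.2484
  p_III = 0.25
Weight by the priors:
  π_I·p_I = 0.43 × 0.2139 = 0.091977
  π_II·p_II = 0.39 × 0.2484 = 0.096876
  π_III·p_III = 0.18 × 0.25 = 0.045
Denominator: 0.091977 + 0.096876 + 0.045 = 0.233853
So the posterior for Condition II is 0.096876 / 0.233853 ≈ 0.414.

0.414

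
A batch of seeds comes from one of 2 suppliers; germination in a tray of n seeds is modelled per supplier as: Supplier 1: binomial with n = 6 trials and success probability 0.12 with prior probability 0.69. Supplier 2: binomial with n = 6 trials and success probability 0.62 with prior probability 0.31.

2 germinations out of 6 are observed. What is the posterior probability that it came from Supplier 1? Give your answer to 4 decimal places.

The responsibility of component k is π_k f_k(x) divided by Σ_j π_j f_j(x).
Component likelihoods at x = 2 germinations out of 6:
  L_1 = C(6,2)·0.12^2·0.88^4 = 15·0.0144·0.599695 = 0.129534
  L_2 = C(6,2)·0.62^2·0.38^4 = 15·0.3844·0.0208514 = 0.120229
Multiply by the mixture weights:
  π_1·L_1 = 0.69 × 0.129534 = 0.0893786
  π_2·L_2 = 0.31 × 0.120229 = 0.037271
Marginal: 0.0893786 + 0.037271 = 0.12665
P(Supplier 1 | 2 germinations out of 6) ≈ 0.7057

0.7057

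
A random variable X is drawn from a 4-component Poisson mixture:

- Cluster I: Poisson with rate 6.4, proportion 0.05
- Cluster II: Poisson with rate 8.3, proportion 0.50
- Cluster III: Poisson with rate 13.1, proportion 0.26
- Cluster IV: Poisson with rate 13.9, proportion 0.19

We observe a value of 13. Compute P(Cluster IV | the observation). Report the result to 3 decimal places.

P(component k | x) = π_k·f_k(x) / marginal(x), where marginal(x) = Σ_j π_j·f_j(x).
Poisson probabilities:
  f_I = e^(−6.4)·6.4^13/13! = 0.00806445
  f_II = e^(−8.3)·8.3^13/13! = 0.0354071
  f_III = e^(−13.1)·13.1^13/13! = 0.109898
  f_IV = e^(−13.9)·13.9^13/13! = 0.106713
Prior × likelihood for each component:
  π_I·f_I = 0.05 × 0.00806445 = 0.000403222
  π_II·f_II = 0.50 × 0.0354071 = 0.0177036
  π_III·f_III = 0.26 × 0.109898 = 0.0285734
  π_IV·f_IV = 0.19 × 0.106713 = 0.0202755
Sum: 0.000403222 + 0.0177036 + 0.0285734 + 0.0202755 = 0.0669557
Responsibility of Cluster IV: 0.0202755 / 0.0669557 ≈ 0.303

0.303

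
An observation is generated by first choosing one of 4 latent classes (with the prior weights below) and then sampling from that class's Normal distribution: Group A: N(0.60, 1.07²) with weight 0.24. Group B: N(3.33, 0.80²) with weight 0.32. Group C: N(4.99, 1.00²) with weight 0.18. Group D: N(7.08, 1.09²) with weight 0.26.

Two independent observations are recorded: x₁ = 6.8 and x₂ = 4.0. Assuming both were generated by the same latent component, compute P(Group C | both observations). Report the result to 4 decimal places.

0.8448

P(component k | x) = P(Z=k)·f_k(x) / marginal(x), where marginal(x) = Σ_j P(Z=j)·f_j(x).
Since both observations come from the same component, the likelihood for component k is f_k(x₁)·f_k(x₂).
  f_A = [(1/(1.07·√(2π)))·exp(−(6.8−0.60)²/(2·1.07²)) = 0.372843·exp(-16.78749) = 1.90902e-08] × [0.00239332] = 4.5689e-11
  f_B = [(1/(0.80·√(2π)))·exp(−(6.8−3.33)²/(2·0.80²)) = 0.498678·exp(-9.40695) = 4.09668e-05] × [0.351165] = 1.43861e-05
  f_C = [(1/(1.00·√(2π)))·exp(−(6.8−4.99)²/(2·1.00²)) = 0.398942·exp(-1.63805) = 0.0775379] × [0.24439] = 0.0189495
  f_D = [(1/(1.09·√(2π)))·exp(−(6.8−7.08)²/(2·1.09²)) = 0.366002·exp(-0.03299) = 0.354123] × [0.00675567] = 0.00239234
Weight by the priors:
  P(Z=A)·f_A = 0.24 × 4.5689e-11 = 1.09654e-11
  P(Z=B)·f_B = 0.32 × 1.43861e-05 = 4.60356e-06
  P(Z=C)·f_C = 0.18 × 0.0189495 = 0.00341091
  P(Z=D)·f_D = 0.26 × 0.00239234 = 0.000622009
Denominator: 1.09654e-11 + 4.60356e-06 + 0.00341091 + 0.000622009 = 0.00403752
P(Group C | x₁,x₂) ≈ 0.8448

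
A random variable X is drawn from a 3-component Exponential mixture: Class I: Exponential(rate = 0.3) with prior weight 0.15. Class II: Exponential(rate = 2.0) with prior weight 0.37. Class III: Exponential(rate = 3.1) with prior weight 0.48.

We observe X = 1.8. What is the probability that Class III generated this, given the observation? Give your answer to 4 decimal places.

The responsibility of component k is w_k f_k(x) divided by Σ_j w_j f_j(x).
Component likelihoods at x = 1.8:
  f_I = 0.3·e^(−0.3·1.8) = 0.3·e^(−0.5400) = 0.174824
  f_II = 2.0·e^(−2.0·1.8) = 2.0·e^(−3.6000) = 0.0546474
  f_III = 3.1·e^(−3.1·1.8) = 3.1·e^(−5.5800) = 0.011695
Multiply by the mixture weights:
  w_I·f_I = 0.15 × 0.174824 = 0.0262237
  w_II·f_II = 0.37 × 0.0546474 = 0.0202196
  w_III·f_III = 0.48 × 0.011695 = 0.00561358
Normaliser: 0.0262237 + 0.0202196 + 0.00561358 = 0.0520568
P(Class III | x) ≈ 0.1078

0.1078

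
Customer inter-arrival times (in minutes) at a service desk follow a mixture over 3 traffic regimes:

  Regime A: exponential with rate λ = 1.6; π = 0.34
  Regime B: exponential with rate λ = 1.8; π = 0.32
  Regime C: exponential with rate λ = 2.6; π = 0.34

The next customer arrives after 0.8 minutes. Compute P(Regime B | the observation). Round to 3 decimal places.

0.343

The responsibility of component k is π_k f_k(x) divided by Σ_j π_j f_j(x).
Evaluate each component's likelihood at the observed value:
  p_A = 0.44486
  p_B = 0.42647
  p_C = 0.324819
Prior × likelihood for each component:
  π_A·p_A = 0.34 × 0.44486 = 0.151252
  π_B·p_B = 0.32 × 0.42647 = 0.13647
  π_C·p_C = 0.34 × 0.324819 = 0.110438
Marginal: 0.151252 + 0.13647 + 0.110438 = 0.398161
Responsibility of Regime B: 0.13647 / 0.398161 ≈ 0.343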